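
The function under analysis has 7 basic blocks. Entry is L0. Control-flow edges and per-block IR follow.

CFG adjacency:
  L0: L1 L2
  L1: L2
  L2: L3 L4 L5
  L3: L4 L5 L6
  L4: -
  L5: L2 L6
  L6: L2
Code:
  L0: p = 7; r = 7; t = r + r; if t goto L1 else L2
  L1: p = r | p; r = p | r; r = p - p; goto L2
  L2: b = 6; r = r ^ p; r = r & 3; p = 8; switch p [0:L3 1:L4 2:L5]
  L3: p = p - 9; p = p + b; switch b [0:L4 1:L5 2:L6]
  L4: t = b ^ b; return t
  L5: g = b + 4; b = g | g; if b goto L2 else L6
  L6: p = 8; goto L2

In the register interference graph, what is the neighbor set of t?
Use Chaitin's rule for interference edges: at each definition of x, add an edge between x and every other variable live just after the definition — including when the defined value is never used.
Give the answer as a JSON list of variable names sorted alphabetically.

Answer: ["p", "r"]

Derivation:
Per-block:
  L0: {p,r,t} / ∅
  L1: {p,r} / {p,r}
  L2: {b,p,r} / {p,r}
  L3: {p} / {b,p}
  L4: {t} / {b}
  L5: {b,g} / {b}
  L6: {p} / ∅

Backward fixpoint:
  L0: in=∅ out={p,r}
  L1: in={p,r} out={p,r}
  L2: in={p,r} out={b,p,r}
  L3: in={b,p,r} out={b,p,r}
  L4: in={b} out=∅
  L5: in={b,p,r} out={p,r}
  L6: in={r} out={p,r}

Interference:
  b: {p,r}
  g: {p,r}
  p: {b,g,r,t}
  r: {b,g,p,t}
  t: {p,r}

N(t) = ["p", "r"]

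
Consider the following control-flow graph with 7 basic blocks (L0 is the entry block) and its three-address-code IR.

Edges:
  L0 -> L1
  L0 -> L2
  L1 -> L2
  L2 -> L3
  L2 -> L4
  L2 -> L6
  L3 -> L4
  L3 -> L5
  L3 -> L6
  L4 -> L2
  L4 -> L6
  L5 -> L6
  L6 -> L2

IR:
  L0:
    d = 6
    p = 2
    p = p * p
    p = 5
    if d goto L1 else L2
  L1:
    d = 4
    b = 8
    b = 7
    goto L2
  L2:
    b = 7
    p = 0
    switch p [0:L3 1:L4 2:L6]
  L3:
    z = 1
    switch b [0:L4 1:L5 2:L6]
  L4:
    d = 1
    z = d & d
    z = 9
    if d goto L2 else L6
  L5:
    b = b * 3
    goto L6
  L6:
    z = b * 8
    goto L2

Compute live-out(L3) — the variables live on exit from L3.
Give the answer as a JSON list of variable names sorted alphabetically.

Answer: ["b"]

Working:
def/use:
  L0 def {d,p} use ∅
  L1 def {b,d} use ∅
  L2 def {b,p} use ∅
  L3 def {z} use {b}
  L4 def {d,z} use ∅
  L5 def {b} use {b}
  L6 def {z} use {b}

Liveness:
  L0 li=∅ lo=∅
  L1 li=∅ lo=∅
  L2 li=∅ lo={b}
  L3 li={b} lo={b}
  L4 li={b} lo={b}
  L5 li={b} lo={b}
  L6 li={b} lo=∅

live-out(L3) = ["b"]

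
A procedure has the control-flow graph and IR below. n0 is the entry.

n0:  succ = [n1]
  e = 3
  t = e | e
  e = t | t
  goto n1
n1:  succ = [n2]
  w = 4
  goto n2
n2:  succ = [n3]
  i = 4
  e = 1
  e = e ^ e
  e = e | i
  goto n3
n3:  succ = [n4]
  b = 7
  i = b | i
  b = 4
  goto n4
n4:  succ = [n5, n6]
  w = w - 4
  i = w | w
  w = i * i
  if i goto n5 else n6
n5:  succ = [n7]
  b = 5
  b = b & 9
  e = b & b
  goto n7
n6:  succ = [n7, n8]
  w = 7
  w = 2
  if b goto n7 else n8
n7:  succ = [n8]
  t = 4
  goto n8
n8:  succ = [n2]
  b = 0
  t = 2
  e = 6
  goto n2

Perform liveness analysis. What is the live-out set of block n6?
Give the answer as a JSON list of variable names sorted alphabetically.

Answer: ["w"]

Analysis:
def/use:
  n0: def={e,t} ue=∅
  n1: def={w} ue=∅
  n2: def={e,i} ue=∅
  n3: def={b,i} ue={i}
  n4: def={i,w} ue={w}
  n5: def={b,e} ue=∅
  n6: def={w} ue={b}
  n7: def={t} ue=∅
  n8: def={b,e,t} ue=∅

Live sets:
  live n0: ∅→∅
  live n1: ∅→{w}
  live n2: {w}→{i,w}
  live n3: {i,w}→{b,w}
  live n4: {b,w}→{b,w}
  live n5: {w}→{w}
  live n6: {b}→{w}
  live n7: {w}→{w}
  live n8: {w}→{w}

live-out(n6) = ["w"]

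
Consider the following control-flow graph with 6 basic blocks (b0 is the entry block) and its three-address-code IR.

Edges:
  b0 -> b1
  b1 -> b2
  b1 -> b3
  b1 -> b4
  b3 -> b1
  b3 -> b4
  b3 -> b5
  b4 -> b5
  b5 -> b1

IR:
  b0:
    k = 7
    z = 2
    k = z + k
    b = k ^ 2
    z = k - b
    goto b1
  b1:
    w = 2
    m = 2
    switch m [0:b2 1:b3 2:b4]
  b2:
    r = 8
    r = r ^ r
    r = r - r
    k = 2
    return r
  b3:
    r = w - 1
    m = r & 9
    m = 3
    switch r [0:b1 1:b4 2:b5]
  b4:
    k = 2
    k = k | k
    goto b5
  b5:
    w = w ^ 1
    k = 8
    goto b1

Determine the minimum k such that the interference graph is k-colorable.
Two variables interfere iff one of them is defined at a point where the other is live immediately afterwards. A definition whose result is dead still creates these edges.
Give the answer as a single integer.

def/use:
  b0 def {b,k,z} use ∅
  b1 def {m,w} use ∅
  b2 def {k,r} use ∅
  b3 def {m,r} use {w}
  b4 def {k} use ∅
  b5 def {k,w} use {w}

Backward fixpoint:
  live b0: ∅→∅
  live b1: ∅→{w}
  live b2: ∅→∅
  live b3: {w}→{w}
  live b4: {w}→{w}
  live b5: {w}→∅

Interference:
  b↔{k}
  k↔{b,r,w,z}
  m↔{r,w}
  r↔{k,m,w}
  w↔{k,m,r}
  z↔{k}

Chromatic number:
  lower bound: {k,r,w} mutually conflict ⇒ χ ≥ 3
  3-colouring: R0={k,m}  R1={b,r,z}  R2={w}
  χ = 3

Answer: 3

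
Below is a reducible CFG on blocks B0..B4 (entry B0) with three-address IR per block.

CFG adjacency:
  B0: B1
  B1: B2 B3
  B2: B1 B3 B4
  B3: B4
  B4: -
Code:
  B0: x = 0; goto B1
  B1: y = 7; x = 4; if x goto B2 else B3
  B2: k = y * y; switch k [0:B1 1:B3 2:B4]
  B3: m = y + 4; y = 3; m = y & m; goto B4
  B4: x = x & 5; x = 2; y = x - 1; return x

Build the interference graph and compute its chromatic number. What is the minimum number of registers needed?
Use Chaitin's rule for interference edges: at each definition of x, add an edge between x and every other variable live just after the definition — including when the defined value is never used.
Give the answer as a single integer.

Answer: 3

Working:
Per-block:
  B0: def={x} ue=∅
  B1: def={x,y} ue=∅
  B2: def={k} ue={y}
  B3: def={m,y} ue={y}
  B4: def={x,y} ue={x}

Live sets:
  B0: in=∅ out=∅
  B1: in=∅ out={x,y}
  B2: in={x,y} out={x,y}
  B3: in={x,y} out={x}
  B4: in={x} out=∅

Interference:
  k — {x,y}
  m — {x,y}
  x — {k,m,y}
  y — {k,m,x}

Colouring:
  clique {k,x,y} ⇒ need ≥ 3
  3-colouring: r0={x}  r1={y}  r2={k,m}
  χ = 3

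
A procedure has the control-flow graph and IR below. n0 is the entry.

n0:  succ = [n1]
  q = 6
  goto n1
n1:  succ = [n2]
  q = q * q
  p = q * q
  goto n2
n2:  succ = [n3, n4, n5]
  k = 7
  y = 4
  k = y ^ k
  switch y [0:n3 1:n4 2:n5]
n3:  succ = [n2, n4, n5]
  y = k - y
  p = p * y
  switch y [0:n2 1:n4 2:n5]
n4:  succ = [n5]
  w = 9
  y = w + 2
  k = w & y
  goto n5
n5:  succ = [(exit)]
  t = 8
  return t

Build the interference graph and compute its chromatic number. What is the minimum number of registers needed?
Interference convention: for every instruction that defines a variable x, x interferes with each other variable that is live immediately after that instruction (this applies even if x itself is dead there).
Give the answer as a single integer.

Block summaries:
  n0: def={q} ue=∅
  n1: def={p,q} ue={q}
  n2: def={k,y} ue=∅
  n3: def={p,y} ue={k,p,y}
  n4: def={k,w,y} ue=∅
  n5: def={t} ue=∅

Live sets:
  live n0: ∅→{q}
  live n1: {q}→{p}
  live n2: {p}→{k,p,y}
  live n3: {k,p,y}→{p}
  live n4: ∅→∅
  live n5: ∅→∅

Conflict graph:
  k↔{p,y}
  p↔{k,y}
  q↔∅
  t↔∅
  w↔{y}
  y↔{k,p,w}

Colouring:
  clique {k,p,y} ⇒ need ≥ 3
  assign k→R1 p→R2 q→R0 t→R0 w→R1 y→R0 — no edge inside a register ⇒ χ ≤ 3
  χ = 3

Answer: 3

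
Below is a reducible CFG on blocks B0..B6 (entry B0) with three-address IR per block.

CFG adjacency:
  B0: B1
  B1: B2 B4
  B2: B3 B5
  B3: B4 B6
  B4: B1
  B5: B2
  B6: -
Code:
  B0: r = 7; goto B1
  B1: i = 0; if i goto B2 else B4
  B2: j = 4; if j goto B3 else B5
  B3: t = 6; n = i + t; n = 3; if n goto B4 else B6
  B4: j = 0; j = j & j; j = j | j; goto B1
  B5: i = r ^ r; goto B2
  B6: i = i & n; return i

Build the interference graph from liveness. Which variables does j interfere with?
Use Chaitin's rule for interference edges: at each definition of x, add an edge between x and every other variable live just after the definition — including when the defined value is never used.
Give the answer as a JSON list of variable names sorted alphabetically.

Answer: ["i", "r"]

Working:
Per-block:
  B0 def {r} use ∅
  B1 def {i} use ∅
  B2 def {j} use ∅
  B3 def {n,t} use {i}
  B4 def {j} use ∅
  B5 def {i} use {r}
  B6 def {i} use {i,n}

Backward fixpoint:
  B0: in=∅ out={r}
  B1: in={r} out={i,r}
  B2: in={i,r} out={i,r}
  B3: in={i,r} out={i,n,r}
  B4: in={r} out={r}
  B5: in={r} out={i,r}
  B6: in={i,n} out=∅

Interference:
  i — {j,n,r,t}
  j — {i,r}
  n — {i,r}
  r — {i,j,n,t}
  t — {i,r}

N(j) = ["i", "r"]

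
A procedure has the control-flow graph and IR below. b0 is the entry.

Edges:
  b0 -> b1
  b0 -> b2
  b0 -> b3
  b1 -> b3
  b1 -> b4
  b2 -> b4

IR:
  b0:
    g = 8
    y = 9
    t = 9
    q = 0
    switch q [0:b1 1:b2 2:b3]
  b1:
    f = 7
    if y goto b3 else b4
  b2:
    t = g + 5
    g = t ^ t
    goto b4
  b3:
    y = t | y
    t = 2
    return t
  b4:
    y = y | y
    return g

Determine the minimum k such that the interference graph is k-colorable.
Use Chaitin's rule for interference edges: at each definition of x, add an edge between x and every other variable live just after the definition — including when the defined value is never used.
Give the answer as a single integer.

def/use:
  b0 def {g,q,t,y} use ∅
  b1 def {f} use {y}
  b2 def {g,t} use {g}
  b3 def {t,y} use {t,y}
  b4 def {y} use {g,y}

Backward fixpoint:
  b0 li=∅ lo={g,t,y}
  b1 li={g,t,y} lo={g,t,y}
  b2 li={g,y} lo={g,y}
  b3 li={t,y} lo=∅
  b4 li={g,y} lo=∅

Interference:
  f: {g,t,y}
  g: {f,q,t,y}
  q: {g,t,y}
  t: {f,g,q,y}
  y: {f,g,q,t}

Colouring:
  clique {f,g,t,y} ⇒ need ≥ 4
  assign f→r3 g→r0 q→r3 t→r1 y→r2 — no edge inside a register ⇒ χ ≤ 4
  χ = 4

Answer: 4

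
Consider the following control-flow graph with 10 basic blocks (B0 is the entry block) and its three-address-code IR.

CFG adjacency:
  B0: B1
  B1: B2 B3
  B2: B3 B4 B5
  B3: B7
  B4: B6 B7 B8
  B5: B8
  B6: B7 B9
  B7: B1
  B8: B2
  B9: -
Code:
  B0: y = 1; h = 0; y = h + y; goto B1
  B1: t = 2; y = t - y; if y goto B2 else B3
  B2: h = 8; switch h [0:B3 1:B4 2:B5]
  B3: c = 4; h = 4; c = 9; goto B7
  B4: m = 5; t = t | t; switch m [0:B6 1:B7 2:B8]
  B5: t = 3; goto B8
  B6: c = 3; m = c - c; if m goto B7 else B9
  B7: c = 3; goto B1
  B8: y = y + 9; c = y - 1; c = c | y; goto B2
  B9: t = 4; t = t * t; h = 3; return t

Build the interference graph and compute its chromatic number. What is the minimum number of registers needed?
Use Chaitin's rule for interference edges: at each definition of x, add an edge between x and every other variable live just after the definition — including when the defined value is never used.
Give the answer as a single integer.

Answer: 3

Analysis:
Per-block:
  B0: def={h,y} ue=∅
  B1: def={t,y} ue={y}
  B2: def={h} ue=∅
  B3: def={c,h} ue=∅
  B4: def={m,t} ue={t}
  B5: def={t} ue=∅
  B6: def={c,m} ue=∅
  B7: def={c} ue=∅
  B8: def={c,y} ue={y}
  B9: def={h,t} ue=∅

Live sets:
  B0 li=∅ lo={y}
  B1 li={y} lo={t,y}
  B2 li={t,y} lo={t,y}
  B3 li={y} lo={y}
  B4 li={t,y} lo={t,y}
  B5 li={y} lo={t,y}
  B6 li={y} lo={y}
  B7 li={y} lo={y}
  B8 li={t,y} lo={t,y}
  B9 li=∅ lo=∅

Interfere edges:
  c: {t,y}
  h: {t,y}
  m: {t,y}
  t: {c,h,m,y}
  y: {c,h,m,t}

Registers:
  lower bound: {c,t,y} mutually conflict ⇒ χ ≥ 3
  3-colouring: c0={t}  c1={y}  c2={c,h,m}
  χ = 3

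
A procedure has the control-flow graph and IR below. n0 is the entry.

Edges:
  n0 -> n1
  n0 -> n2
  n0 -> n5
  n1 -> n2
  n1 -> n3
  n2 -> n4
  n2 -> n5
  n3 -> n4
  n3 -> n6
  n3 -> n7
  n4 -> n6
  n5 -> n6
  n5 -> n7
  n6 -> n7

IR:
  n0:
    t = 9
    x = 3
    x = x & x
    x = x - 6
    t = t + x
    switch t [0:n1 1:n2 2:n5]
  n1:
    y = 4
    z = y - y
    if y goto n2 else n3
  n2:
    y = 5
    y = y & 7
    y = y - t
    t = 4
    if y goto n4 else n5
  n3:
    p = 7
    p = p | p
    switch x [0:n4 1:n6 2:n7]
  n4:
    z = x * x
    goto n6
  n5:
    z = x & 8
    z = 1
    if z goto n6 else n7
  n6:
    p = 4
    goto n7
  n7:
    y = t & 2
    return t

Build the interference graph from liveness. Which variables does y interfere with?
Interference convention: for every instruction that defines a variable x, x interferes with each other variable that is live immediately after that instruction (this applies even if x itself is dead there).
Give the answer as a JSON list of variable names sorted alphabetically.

Block summaries:
  n0 def {t,x} use ∅
  n1 def {y,z} use ∅
  n2 def {t,y} use {t}
  n3 def {p} use {x}
  n4 def {z} use {x}
  n5 def {z} use {x}
  n6 def {p} use ∅
  n7 def {y} use {t}

Liveness:
  n0: in=∅ out={t,x}
  n1: in={t,x} out={t,x}
  n2: in={t,x} out={t,x}
  n3: in={t,x} out={t,x}
  n4: in={t,x} out={t}
  n5: in={t,x} out={t}
  n6: in={t} out={t}
  n7: in={t} out=∅

Conflict graph:
  p↔{t,x}
  t↔{p,x,y,z}
  x↔{p,t,y,z}
  y↔{t,x,z}
  z↔{t,x,y}

N(y) = ["t", "x", "z"]

Answer: ["t", "x", "z"]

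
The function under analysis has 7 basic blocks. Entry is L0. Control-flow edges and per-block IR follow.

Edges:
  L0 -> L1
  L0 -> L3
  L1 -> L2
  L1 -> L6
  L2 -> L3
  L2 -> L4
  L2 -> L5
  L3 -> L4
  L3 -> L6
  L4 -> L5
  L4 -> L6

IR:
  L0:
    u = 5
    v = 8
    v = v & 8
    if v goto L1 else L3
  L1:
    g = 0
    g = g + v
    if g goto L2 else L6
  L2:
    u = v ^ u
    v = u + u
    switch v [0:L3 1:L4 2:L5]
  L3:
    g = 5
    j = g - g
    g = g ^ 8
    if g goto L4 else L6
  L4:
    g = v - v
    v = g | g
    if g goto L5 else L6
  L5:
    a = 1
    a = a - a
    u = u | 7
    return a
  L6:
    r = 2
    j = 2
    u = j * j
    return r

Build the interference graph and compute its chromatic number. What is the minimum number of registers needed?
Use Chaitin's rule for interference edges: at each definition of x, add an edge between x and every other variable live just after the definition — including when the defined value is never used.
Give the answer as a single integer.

def/use:
  L0 def {u,v} use ∅
  L1 def {g} use {v}
  L2 def {u,v} use {u,v}
  L3 def {g,j} use ∅
  L4 def {g,v} use {v}
  L5 def {a,u} use {u}
  L6 def {j,r,u} use ∅

Live sets:
  live L0: ∅→{u,v}
  live L1: {u,v}→{u,v}
  live L2: {u,v}→{u,v}
  live L3: {u,v}→{u,v}
  live L4: {u,v}→{u}
  live L5: {u}→∅
  live L6: ∅→∅

Interfere edges:
  a↔{u}
  g↔{j,u,v}
  j↔{g,r,u,v}
  r↔{j,u}
  u↔{a,g,j,r,v}
  v↔{g,j,u}

Colouring:
  clique {g,j,u,v} ⇒ need ≥ 4
  4-colouring: r0={u}  r1={a,j}  r2={g,r}  r3={v}
  χ = 4

Answer: 4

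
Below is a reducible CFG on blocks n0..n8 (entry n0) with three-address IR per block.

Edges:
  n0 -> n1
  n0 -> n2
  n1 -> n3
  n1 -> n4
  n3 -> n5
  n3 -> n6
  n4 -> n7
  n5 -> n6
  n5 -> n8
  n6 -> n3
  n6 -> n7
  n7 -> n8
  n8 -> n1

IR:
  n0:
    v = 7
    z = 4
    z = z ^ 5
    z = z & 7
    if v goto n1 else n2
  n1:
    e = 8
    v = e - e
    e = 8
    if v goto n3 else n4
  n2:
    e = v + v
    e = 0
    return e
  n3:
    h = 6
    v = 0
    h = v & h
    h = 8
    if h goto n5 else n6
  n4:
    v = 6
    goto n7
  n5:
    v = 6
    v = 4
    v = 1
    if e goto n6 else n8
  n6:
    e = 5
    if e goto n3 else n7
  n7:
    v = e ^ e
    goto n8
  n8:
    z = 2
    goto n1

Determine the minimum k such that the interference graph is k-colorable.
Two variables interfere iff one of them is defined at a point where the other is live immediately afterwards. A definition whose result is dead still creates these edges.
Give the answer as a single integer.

Answer: 3

Working:
Per-block:
  n0: def={v,z} ue=∅
  n1: def={e,v} ue=∅
  n2: def={e} ue={v}
  n3: def={h,v} ue=∅
  n4: def={v} ue=∅
  n5: def={v} ue={e}
  n6: def={e} ue=∅
  n7: def={v} ue={e}
  n8: def={z} ue=∅

Backward fixpoint:
  n0: in=∅ out={v}
  n1: in=∅ out={e}
  n2: in={v} out=∅
  n3: in={e} out={e}
  n4: in={e} out={e}
  n5: in={e} out=∅
  n6: in=∅ out={e}
  n7: in={e} out=∅
  n8: in=∅ out=∅

Interference:
  e: {h,v}
  h: {e,v}
  v: {e,h,z}
  z: {v}

Registers:
  clique {e,h,v} ⇒ need ≥ 3
  assign e→r1 h→r2 v→r0 z→r1 — no edge inside a register ⇒ χ ≤ 3
  χ = 3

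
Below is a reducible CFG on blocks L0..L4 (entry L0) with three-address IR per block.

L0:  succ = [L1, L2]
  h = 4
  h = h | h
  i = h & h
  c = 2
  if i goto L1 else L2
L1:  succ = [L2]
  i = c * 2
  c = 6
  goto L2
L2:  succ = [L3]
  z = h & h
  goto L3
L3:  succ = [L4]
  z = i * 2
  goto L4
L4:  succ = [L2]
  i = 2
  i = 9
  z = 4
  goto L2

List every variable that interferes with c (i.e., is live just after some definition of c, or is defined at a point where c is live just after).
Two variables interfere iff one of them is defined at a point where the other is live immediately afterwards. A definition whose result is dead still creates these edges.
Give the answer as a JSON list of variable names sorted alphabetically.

Block summaries:
  L0: def={c,h,i} ue=∅
  L1: def={c,i} ue={c}
  L2: def={z} ue={h}
  L3: def={z} ue={i}
  L4: def={i,z} ue=∅

Liveness:
  L0 li=∅ lo={c,h,i}
  L1 li={c,h} lo={h,i}
  L2 li={h,i} lo={h,i}
  L3 li={h,i} lo={h}
  L4 li={h} lo={h,i}

Interference:
  c: {h,i}
  h: {c,i,z}
  i: {c,h,z}
  z: {h,i}

N(c) = ["h", "i"]

Answer: ["h", "i"]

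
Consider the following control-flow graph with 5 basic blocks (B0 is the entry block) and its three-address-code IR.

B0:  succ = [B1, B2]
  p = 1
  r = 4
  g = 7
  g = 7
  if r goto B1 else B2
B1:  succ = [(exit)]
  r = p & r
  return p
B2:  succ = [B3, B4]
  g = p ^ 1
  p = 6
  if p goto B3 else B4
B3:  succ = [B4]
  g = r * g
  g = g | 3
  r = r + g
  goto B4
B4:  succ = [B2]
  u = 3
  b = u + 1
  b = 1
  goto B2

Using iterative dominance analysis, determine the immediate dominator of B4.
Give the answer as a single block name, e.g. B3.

Answer: B2

Derivation:
idom tree: B1←B0 B2←B0 B3←B2 B4←B2
Join-block Dom:
  B2: preds {B0,B4}: {B0} ∩ {B0,B2,B4} = {B0}; idom=B0
  B4: preds {B2,B3}: {B0,B2} ∩ {B0,B2,B3} = {B0,B2}; idom=B2

idom(B4) = B2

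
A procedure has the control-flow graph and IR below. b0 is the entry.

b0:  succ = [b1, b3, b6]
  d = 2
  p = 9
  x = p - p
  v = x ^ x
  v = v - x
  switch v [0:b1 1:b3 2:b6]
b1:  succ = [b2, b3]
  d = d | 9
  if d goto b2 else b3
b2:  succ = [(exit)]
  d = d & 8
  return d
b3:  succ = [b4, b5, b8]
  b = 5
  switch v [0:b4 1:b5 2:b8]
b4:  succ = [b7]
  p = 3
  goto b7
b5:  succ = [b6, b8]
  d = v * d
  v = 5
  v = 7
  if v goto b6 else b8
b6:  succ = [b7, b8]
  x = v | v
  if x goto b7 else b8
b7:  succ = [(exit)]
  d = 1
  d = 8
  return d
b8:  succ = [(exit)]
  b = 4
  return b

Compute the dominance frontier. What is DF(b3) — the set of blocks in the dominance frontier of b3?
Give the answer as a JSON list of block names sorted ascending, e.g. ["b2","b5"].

idom tree: b1←b0 b2←b1 b3←b0 b4←b3 b5←b3 b6←b0 b7←b0 b8←b0
Dom∩ at merges:
  b3: preds {b0,b1}: {b0} ∩ {b0,b1} = {b0}; idom=b0
  b6: preds {b0,b5}: {b0} ∩ {b0,b3,b5} = {b0}; idom=b0
  b7: preds {b4,b6}: {b0,b3,b4} ∩ {b0,b6} = {b0}; idom=b0
  b8: preds {b3,b5,b6}: {b0,b3} ∩ {b0,b3,b5} ∩ {b0,b6} = {b0}; idom=b0

Frontier:
  b3←b0: walk · to b0
  b3←b1: walk b1 to b0
  b6←b0: walk · to b0
  b6←b5: walk b5→b3 to b0
  b7←b4: walk b4→b3 to b0
  b7←b6: walk b6 to b0
  b8←b3: walk b3 to b0
  b8←b5: walk b5→b3 to b0
  b8←b6: walk b6 to b0
  DF(b0)=∅
  DF(b1)={b3}
  DF(b2)=∅
  DF(b3)={b6,b7,b8}
  DF(b4)={b7}
  DF(b5)={b6,b8}
  DF(b6)={b7,b8}
  DF(b7)=∅
  DF(b8)=∅

DF(b3) = ["b6", "b7", "b8"]

Answer: ["b6", "b7", "b8"]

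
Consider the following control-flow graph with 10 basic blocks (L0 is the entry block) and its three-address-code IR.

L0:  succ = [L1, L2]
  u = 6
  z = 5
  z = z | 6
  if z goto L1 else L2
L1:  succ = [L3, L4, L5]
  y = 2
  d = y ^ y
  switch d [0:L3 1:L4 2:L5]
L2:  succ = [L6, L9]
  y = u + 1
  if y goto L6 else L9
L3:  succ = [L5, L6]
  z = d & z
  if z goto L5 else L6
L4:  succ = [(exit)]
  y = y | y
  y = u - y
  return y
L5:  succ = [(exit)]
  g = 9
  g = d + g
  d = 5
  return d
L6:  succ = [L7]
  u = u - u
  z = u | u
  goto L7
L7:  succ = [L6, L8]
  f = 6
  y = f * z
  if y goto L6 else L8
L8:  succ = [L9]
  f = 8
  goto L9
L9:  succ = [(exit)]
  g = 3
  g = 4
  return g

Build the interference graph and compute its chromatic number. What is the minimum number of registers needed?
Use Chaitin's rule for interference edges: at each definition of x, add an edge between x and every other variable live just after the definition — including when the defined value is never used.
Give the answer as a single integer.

Per-block:
  L0 def {u,z} use ∅
  L1 def {d,y} use ∅
  L2 def {y} use {u}
  L3 def {z} use {d,z}
  L4 def {y} use {u,y}
  L5 def {d,g} use {d}
  L6 def {u,z} use {u}
  L7 def {f,y} use {z}
  L8 def {f} use ∅
  L9 def {g} use ∅

Liveness:
  live L0: ∅→{u,z}
  live L1: {u,z}→{d,u,y,z}
  live L2: {u}→{u}
  live L3: {d,u,z}→{d,u}
  live L4: {u,y}→∅
  live L5: {d}→∅
  live L6: {u}→{u,z}
  live L7: {u,z}→{u}
  live L8: ∅→∅
  live L9: ∅→∅

Interference:
  d — {g,u,y,z}
  f — {u,z}
  g — {d}
  u — {d,f,y,z}
  y — {d,u,z}
  z — {d,f,u,y}

Colouring:
  lower bound: {d,u,y,z} mutually conflict ⇒ χ ≥ 4
  4-colouring: c0={d,f}  c1={g,u}  c2={z}  c3={y}
  χ = 4

Answer: 4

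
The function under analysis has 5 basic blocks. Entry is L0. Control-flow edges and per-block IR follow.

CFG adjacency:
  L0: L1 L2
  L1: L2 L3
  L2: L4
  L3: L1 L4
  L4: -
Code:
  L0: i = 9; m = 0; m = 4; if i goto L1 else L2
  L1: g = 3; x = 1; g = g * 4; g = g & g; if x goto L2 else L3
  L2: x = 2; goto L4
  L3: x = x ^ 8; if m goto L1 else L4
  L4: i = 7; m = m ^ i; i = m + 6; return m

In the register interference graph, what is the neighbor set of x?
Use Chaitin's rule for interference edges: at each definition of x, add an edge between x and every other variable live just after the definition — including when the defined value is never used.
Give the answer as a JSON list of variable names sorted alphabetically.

Per-block:
  L0: def={i,m} ue=∅
  L1: def={g,x} ue=∅
  L2: def={x} ue=∅
  L3: def={x} ue={m,x}
  L4: def={i,m} ue={m}

Live sets:
  L0: in=∅ out={m}
  L1: in={m} out={m,x}
  L2: in={m} out={m}
  L3: in={m,x} out={m}
  L4: in={m} out=∅

Interfere edges:
  g: {m,x}
  i: {m}
  m: {g,i,x}
  x: {g,m}

N(x) = ["g", "m"]

Answer: ["g", "m"]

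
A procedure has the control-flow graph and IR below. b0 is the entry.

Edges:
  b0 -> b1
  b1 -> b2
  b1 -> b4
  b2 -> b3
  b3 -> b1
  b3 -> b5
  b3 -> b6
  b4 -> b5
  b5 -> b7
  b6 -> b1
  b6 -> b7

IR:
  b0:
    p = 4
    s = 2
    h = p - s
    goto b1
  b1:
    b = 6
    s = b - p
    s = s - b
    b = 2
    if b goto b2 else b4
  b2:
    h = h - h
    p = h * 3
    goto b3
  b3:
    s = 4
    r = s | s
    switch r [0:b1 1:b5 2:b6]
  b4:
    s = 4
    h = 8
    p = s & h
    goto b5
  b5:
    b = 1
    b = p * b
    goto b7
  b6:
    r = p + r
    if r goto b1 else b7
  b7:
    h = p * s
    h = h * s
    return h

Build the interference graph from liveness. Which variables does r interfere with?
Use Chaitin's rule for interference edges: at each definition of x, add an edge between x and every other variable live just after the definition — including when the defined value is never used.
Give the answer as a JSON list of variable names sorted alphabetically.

Answer: ["h", "p", "s"]

Analysis:
def/use:
  b0: def={h,p,s} ue=∅
  b1: def={b,s} ue={p}
  b2: def={h,p} ue={h}
  b3: def={r,s} ue=∅
  b4: def={h,p,s} ue=∅
  b5: def={b} ue={p}
  b6: def={r} ue={p,r}
  b7: def={h} ue={p,s}

Liveness:
  live b0: ∅→{h,p}
  live b1: {h,p}→{h}
  live b2: {h}→{h,p}
  live b3: {h,p}→{h,p,r,s}
  live b4: ∅→{p,s}
  live b5: {p,s}→{p,s}
  live b6: {h,p,r,s}→{h,p,s}
  live b7: {p,s}→∅

Interference:
  b — {h,p,s}
  h — {b,p,r,s}
  p — {b,h,r,s}
  r — {h,p,s}
  s — {b,h,p,r}

N(r) = ["h", "p", "s"]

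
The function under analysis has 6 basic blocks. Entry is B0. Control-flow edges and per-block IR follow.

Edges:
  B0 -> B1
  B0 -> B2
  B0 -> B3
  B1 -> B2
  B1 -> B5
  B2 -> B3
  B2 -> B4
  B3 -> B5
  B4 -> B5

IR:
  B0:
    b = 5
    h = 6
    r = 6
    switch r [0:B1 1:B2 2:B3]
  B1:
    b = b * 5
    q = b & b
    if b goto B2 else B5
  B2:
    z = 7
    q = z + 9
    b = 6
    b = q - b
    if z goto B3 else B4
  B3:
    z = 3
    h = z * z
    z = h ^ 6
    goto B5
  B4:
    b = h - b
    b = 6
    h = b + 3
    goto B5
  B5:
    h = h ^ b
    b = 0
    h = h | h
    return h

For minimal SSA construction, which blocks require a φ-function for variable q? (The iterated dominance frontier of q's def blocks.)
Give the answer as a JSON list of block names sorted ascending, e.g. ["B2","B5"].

Answer: ["B2", "B3", "B5"]

Working:
idom tree: B1←B0 B2←B0 B3←B0 B4←B2 B5←B0
Dom∩ at merges:
  B2: preds {B0,B1}: {B0} ∩ {B0,B1} = {B0}; idom=B0
  B3: preds {B0,B2}: {B0} ∩ {B0,B2} = {B0}; idom=B0
  B5: preds {B1,B3,B4}: {B0,B1} ∩ {B0,B3} ∩ {B0,B2,B4} = {B0}; idom=B0

DF derivation:
  B2←B0: walk · to B0
  B2←B1: walk B1 to B0
  B3←B0: walk · to B0
  B3←B2: walk B2 to B0
  B5←B1: walk B1 to B0
  B5←B3: walk B3 to B0
  B5←B4: walk B4→B2 to B0
  DF(B0)=∅
  DF(B1)={B2,B5}
  DF(B2)={B3,B5}
  DF(B3)={B5}
  DF(B4)={B5}
  DF(B5)=∅

φ for q: defs {B1,B2}
  DF⁺ = {B2,B3,B5}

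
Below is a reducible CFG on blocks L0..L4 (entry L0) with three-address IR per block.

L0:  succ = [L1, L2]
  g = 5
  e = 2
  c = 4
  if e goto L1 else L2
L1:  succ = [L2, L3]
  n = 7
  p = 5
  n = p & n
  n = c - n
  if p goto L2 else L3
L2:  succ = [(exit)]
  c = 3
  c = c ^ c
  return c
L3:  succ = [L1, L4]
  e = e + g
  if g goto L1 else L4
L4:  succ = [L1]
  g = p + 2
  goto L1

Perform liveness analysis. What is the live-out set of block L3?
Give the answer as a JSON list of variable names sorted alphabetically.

Block summaries:
  L0: def={c,e,g} ue=∅
  L1: def={n,p} ue={c}
  L2: def={c} ue=∅
  L3: def={e} ue={e,g}
  L4: def={g} ue={p}

Live sets:
  L0 li=∅ lo={c,e,g}
  L1 li={c,e,g} lo={c,e,g,p}
  L2 li=∅ lo=∅
  L3 li={c,e,g,p} lo={c,e,g,p}
  L4 li={c,e,p} lo={c,e,g}

live-out(L3) = ["c", "e", "g", "p"]

Answer: ["c", "e", "g", "p"]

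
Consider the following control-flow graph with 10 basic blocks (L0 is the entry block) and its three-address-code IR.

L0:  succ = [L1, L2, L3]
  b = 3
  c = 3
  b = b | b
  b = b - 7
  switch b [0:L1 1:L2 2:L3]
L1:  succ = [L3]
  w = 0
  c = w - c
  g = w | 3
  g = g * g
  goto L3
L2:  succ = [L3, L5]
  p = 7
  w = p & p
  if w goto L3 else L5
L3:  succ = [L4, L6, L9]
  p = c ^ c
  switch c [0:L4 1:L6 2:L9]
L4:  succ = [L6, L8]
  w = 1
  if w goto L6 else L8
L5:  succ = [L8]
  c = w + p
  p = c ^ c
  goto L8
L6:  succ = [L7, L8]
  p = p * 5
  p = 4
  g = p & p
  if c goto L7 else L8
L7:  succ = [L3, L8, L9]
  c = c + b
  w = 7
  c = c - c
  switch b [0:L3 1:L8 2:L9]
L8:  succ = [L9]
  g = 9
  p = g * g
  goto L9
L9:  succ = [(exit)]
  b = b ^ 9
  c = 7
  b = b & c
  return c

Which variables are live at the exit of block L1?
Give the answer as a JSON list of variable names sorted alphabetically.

Per-block:
  L0: def={b,c} ue=∅
  L1: def={c,g,w} ue={c}
  L2: def={p,w} ue=∅
  L3: def={p} ue={c}
  L4: def={w} ue=∅
  L5: def={c,p} ue={p,w}
  L6: def={g,p} ue={c,p}
  L7: def={c,w} ue={b,c}
  L8: def={g,p} ue=∅
  L9: def={b,c} ue={b}

Liveness:
  live L0: ∅→{b,c}
  live L1: {b,c}→{b,c}
  live L2: {b,c}→{b,c,p,w}
  live L3: {b,c}→{b,c,p}
  live L4: {b,c,p}→{b,c,p}
  live L5: {b,p,w}→{b}
  live L6: {b,c,p}→{b,c}
  live L7: {b,c}→{b,c}
  live L8: {b}→{b}
  live L9: {b}→∅

live-out(L1) = ["b", "c"]

Answer: ["b", "c"]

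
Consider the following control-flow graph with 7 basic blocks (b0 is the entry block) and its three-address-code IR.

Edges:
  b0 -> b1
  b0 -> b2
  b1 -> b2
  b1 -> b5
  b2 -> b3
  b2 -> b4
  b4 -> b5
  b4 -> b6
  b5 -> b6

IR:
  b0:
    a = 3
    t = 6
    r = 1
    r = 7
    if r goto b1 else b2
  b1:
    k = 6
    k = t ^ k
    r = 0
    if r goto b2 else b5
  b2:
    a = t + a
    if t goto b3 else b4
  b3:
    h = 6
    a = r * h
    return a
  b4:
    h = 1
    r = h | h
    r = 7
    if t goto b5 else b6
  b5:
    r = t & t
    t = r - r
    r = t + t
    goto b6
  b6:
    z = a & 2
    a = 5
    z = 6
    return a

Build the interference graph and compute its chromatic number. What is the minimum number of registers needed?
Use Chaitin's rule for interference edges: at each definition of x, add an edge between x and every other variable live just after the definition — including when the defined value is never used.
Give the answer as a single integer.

Block summaries:
  b0: {a,r,t} / ∅
  b1: {k,r} / {t}
  b2: {a} / {a,t}
  b3: {a,h} / {r}
  b4: {h,r} / {t}
  b5: {r,t} / {t}
  b6: {a,z} / {a}

Backward fixpoint:
  b0 li=∅ lo={a,r,t}
  b1 li={a,t} lo={a,r,t}
  b2 li={a,r,t} lo={a,r,t}
  b3 li={r} lo=∅
  b4 li={a,t} lo={a,t}
  b5 li={a,t} lo={a}
  b6 li={a} lo=∅

Interference:
  a↔{h,k,r,t,z}
  h↔{a,r,t}
  k↔{a,t}
  r↔{a,h,t}
  t↔{a,h,k,r}
  z↔{a}

Registers:
  lower bound: {a,h,r,t} mutually conflict ⇒ χ ≥ 4
  assign a→R0 h→R2 k→R2 r→R3 t→R1 z→R1 — no edge inside a register ⇒ χ ≤ 4
  χ = 4

Answer: 4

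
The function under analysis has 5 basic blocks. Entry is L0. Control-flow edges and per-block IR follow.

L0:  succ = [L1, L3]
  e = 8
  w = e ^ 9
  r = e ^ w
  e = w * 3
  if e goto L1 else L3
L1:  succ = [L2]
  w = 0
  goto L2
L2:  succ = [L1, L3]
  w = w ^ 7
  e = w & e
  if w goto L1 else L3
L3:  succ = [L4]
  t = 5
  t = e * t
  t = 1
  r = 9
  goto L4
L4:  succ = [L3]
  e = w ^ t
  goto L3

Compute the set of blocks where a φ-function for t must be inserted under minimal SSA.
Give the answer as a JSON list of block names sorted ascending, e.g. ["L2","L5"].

idom tree: L1←L0 L2←L1 L3←L0 L4←L3
Join-block Dom:
  L1: preds {L0,L2}: {L0} ∩ {L0,L1,L2} = {L0}; idom=L0
  L3: preds {L0,L2,L4}: {L0} ∩ {L0,L1,L2} ∩ {L0,L3,L4} = {L0}; idom=L0

DF derivation:
  join L1 pred L0: · stop@L0
  join L1 pred L2: L2→L1 stop@L0
  join L3 pred L0: · stop@L0
  join L3 pred L2: L2→L1 stop@L0
  join L3 pred L4: L4→L3 stop@L0
  DF(L0)=∅
  DF(L1)={L1,L3}
  DF(L2)={L1,L3}
  DF(L3)={L3}
  DF(L4)={L3}

φ for t: defs {L3}
  DF⁺ = {L3}

Answer: ["L3"]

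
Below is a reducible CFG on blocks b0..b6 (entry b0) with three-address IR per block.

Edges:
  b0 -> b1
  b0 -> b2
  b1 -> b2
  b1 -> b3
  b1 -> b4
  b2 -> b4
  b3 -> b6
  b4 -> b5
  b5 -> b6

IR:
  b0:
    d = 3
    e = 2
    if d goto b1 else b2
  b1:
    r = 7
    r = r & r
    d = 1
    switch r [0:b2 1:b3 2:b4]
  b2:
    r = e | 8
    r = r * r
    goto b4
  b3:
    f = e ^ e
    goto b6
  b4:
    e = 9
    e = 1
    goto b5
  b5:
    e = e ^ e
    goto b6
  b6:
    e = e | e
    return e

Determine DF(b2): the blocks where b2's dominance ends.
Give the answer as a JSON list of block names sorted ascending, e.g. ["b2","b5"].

idom tree: b1←b0 b2←b0 b3←b1 b4←b0 b5←b4 b6←b0
Join-block Dom:
  b2: preds {b0,b1}: {b0} ∩ {b0,b1} = {b0}; idom=b0
  b4: preds {b1,b2}: {b0,b1} ∩ {b0,b2} = {b0}; idom=b0
  b6: preds {b3,b5}: {b0,b1,b3} ∩ {b0,b4,b5} = {b0}; idom=b0

DF walk-up:
  b2←b0: walk · to b0
  b2←b1: walk b1 to b0
  b4←b1: walk b1 to b0
  b4←b2: walk b2 to b0
  b6←b3: walk b3→b1 to b0
  b6←b5: walk b5→b4 to b0
  b0: DF=∅
  b1: DF={b2,b4,b6}
  b2: DF={b4}
  b3: DF={b6}
  b4: DF={b6}
  b5: DF={b6}
  b6: DF=∅

DF(b2) = ["b4"]

Answer: ["b4"]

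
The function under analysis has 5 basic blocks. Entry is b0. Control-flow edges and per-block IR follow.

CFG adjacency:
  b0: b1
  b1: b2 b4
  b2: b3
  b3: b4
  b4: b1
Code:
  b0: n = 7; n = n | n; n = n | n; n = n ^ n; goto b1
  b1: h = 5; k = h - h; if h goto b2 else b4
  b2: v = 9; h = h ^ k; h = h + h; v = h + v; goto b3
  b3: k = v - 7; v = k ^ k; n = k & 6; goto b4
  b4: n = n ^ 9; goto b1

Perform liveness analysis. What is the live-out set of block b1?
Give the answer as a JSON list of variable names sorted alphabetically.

Answer: ["h", "k", "n"]

Working:
def/use:
  b0: {n} / ∅
  b1: {h,k} / ∅
  b2: {h,v} / {h,k}
  b3: {k,n,v} / {v}
  b4: {n} / {n}

Live sets:
  live b0: ∅→{n}
  live b1: {n}→{h,k,n}
  live b2: {h,k}→{v}
  live b3: {v}→{n}
  live b4: {n}→{n}

live-out(b1) = ["h", "k", "n"]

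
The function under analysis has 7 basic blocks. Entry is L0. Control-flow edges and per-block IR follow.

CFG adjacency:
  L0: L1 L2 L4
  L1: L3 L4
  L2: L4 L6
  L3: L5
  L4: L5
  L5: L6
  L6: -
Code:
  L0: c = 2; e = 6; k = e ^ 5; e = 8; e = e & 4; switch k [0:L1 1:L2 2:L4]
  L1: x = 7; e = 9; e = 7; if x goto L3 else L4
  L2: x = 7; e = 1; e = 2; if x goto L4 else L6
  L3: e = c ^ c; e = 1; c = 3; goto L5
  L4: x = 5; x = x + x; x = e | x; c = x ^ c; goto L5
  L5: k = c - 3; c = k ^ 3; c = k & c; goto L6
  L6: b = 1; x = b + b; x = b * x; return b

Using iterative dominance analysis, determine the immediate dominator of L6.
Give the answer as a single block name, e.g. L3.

idom tree: L1←L0 L2←L0 L3←L1 L4←L0 L5←L0 L6←L0
Dom∩ at merges:
  L4: preds {L0,L1,L2}: {L0} ∩ {L0,L1} ∩ {L0,L2} = {L0}; idom=L0
  L5: preds {L3,L4}: {L0,L1,L3} ∩ {L0,L4} = {L0}; idom=L0
  L6: preds {L2,L5}: {L0,L2} ∩ {L0,L5} = {L0}; idom=L0

idom(L6) = L0

Answer: L0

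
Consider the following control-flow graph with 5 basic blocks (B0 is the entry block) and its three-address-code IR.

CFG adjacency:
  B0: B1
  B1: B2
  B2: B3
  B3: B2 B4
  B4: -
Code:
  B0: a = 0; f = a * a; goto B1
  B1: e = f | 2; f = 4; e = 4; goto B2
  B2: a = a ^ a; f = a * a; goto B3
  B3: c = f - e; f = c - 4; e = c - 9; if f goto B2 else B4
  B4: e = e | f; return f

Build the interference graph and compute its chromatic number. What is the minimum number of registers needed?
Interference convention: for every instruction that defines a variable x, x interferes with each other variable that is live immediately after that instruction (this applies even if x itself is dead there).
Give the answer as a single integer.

Block summaries:
  B0 def {a,f} use ∅
  B1 def {e,f} use {f}
  B2 def {a,f} use {a}
  B3 def {c,e,f} use {e,f}
  B4 def {e} use {e,f}

Backward fixpoint:
  B0 li=∅ lo={a,f}
  B1 li={a,f} lo={a,e}
  B2 li={a,e} lo={a,e,f}
  B3 li={a,e,f} lo={a,e,f}
  B4 li={e,f} lo=∅

Interfere edges:
  a: {c,e,f}
  c: {a,f}
  e: {a,f}
  f: {a,c,e}

Chromatic number:
  lower bound: {a,c,f} mutually conflict ⇒ χ ≥ 3
  3-colouring: c0={a}  c1={f}  c2={c,e}
  χ = 3

Answer: 3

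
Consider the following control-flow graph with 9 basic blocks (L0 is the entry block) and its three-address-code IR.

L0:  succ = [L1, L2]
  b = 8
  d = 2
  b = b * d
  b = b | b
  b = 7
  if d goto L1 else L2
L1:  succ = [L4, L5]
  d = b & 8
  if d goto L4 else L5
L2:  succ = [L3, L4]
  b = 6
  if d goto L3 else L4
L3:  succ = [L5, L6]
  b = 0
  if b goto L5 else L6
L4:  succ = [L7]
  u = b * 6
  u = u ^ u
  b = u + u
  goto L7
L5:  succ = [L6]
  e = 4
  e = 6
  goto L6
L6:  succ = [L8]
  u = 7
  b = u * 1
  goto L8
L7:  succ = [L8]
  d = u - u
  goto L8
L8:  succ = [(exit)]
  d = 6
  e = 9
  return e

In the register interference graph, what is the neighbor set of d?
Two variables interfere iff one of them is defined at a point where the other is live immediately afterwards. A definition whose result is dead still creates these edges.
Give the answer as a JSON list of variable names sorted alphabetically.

Answer: ["b"]

Working:
Block summaries:
  L0: {b,d} / ∅
  L1: {d} / {b}
  L2: {b} / {d}
  L3: {b} / ∅
  L4: {b,u} / {b}
  L5: {e} / ∅
  L6: {b,u} / ∅
  L7: {d} / {u}
  L8: {d,e} / ∅

Liveness:
  live L0: ∅→{b,d}
  live L1: {b}→{b}
  live L2: {d}→{b}
  live L3: ∅→∅
  live L4: {b}→{u}
  live L5: ∅→∅
  live L6: ∅→∅
  live L7: {u}→∅
  live L8: ∅→∅

Interference:
  b↔{d,u}
  d↔{b}
  e↔∅
  u↔{b}

N(d) = ["b"]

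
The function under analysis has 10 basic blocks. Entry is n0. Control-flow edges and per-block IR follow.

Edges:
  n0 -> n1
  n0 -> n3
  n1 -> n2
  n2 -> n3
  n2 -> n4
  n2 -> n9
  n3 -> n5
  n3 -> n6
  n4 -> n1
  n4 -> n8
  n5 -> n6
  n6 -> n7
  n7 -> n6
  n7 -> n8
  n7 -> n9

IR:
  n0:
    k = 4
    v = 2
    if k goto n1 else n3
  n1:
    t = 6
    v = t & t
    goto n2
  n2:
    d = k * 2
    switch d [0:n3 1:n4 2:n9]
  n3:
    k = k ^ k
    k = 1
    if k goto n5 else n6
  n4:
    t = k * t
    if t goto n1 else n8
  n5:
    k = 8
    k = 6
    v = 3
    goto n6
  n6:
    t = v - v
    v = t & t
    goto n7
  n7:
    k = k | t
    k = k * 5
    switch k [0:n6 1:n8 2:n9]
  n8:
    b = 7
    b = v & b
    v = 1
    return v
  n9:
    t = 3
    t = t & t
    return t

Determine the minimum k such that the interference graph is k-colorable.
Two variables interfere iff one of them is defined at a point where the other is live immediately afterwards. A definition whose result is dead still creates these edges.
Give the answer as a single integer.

def/use:
  n0 def {k,v} use ∅
  n1 def {t,v} use ∅
  n2 def {d} use {k}
  n3 def {k} use {k}
  n4 def {t} use {k,t}
  n5 def {k,v} use ∅
  n6 def {t,v} use {v}
  n7 def {k} use {k,t}
  n8 def {b,v} use {v}
  n9 def {t} use ∅

Backward fixpoint:
  live n0: ∅→{k,v}
  live n1: {k}→{k,t,v}
  live n2: {k,t,v}→{k,t,v}
  live n3: {k,v}→{k,v}
  live n4: {k,t,v}→{k,v}
  live n5: ∅→{k,v}
  live n6: {k,v}→{k,t,v}
  live n7: {k,t,v}→{k,v}
  live n8: {v}→∅
  live n9: ∅→∅

Conflict graph:
  b: {v}
  d: {k,t,v}
  k: {d,t,v}
  t: {d,k,v}
  v: {b,d,k,t}

Colouring:
  lower bound: {d,k,t,v} mutually conflict ⇒ χ ≥ 4
  assign b→R1 d→R1 k→R2 t→R3 v→R0 — no edge inside a register ⇒ χ ≤ 4
  χ = 4

Answer: 4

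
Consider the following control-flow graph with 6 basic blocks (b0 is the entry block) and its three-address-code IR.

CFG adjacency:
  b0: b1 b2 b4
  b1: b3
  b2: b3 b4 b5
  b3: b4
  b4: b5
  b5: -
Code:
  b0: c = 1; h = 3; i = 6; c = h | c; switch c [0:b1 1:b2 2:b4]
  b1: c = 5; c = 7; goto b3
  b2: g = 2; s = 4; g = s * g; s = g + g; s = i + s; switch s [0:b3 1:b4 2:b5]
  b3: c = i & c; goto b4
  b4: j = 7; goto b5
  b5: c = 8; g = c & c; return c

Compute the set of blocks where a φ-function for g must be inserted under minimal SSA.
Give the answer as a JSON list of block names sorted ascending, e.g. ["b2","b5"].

idom tree: b1←b0 b2←b0 b3←b0 b4←b0 b5←b0
Join-block Dom:
  b3: preds {b1,b2}: {b0,b1} ∩ {b0,b2} = {b0}; idom=b0
  b4: preds {b0,b2,b3}: {b0} ∩ {b0,b2} ∩ {b0,b3} = {b0}; idom=b0
  b5: preds {b2,b4}: {b0,b2} ∩ {b0,b4} = {b0}; idom=b0

DF walk-up:
  join b3 pred b1: b1 stop@b0
  join b3 pred b2: b2 stop@b0
  join b4 pred b0: · stop@b0
  join b4 pred b2: b2 stop@b0
  join b4 pred b3: b3 stop@b0
  join b5 pred b2: b2 stop@b0
  join b5 pred b4: b4 stop@b0
  DF(b0)=∅
  DF(b1)={b3}
  DF(b2)={b3,b4,b5}
  DF(b3)={b4}
  DF(b4)={b5}
  DF(b5)=∅

φ for g: defs {b2,b5}
  DF⁺ = {b3,b4,b5}

Answer: ["b3", "b4", "b5"]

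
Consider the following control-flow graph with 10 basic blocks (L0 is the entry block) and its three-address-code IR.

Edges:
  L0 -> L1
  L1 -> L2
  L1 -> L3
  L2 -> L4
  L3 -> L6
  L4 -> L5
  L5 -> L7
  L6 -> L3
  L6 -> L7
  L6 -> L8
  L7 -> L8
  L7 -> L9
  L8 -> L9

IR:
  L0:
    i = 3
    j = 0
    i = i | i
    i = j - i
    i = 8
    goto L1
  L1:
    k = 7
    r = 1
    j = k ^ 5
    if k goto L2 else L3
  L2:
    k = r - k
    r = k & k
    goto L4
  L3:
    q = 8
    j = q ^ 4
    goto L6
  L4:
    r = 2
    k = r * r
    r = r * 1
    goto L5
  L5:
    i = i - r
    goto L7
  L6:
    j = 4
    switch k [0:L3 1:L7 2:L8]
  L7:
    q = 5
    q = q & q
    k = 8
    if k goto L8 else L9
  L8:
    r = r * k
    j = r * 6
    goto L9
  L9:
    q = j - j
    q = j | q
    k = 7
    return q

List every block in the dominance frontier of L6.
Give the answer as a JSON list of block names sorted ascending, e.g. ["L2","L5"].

Answer: ["L3", "L7", "L8"]

Working:
idom tree: L1←L0 L2←L1 L3←L1 L4←L2 L5←L4 L6←L3 L7←L1 L8←L1 L9←L1
Dom at joins:
  L3: preds {L1,L6}: {L0,L1} ∩ {L0,L1,L3,L6} = {L0,L1}; idom=L1
  L7: preds {L5,L6}: {L0,L1,L2,L4,L5} ∩ {L0,L1,L3,L6} = {L0,L1}; idom=L1
  L8: preds {L6,L7}: {L0,L1,L3,L6} ∩ {L0,L1,L7} = {L0,L1}; idom=L1
  L9: preds {L7,L8}: {L0,L1,L7} ∩ {L0,L1,L8} = {L0,L1}; idom=L1

DF derivation:
  L3←L1: walk · to L1
  L3←L6: walk L6→L3 to L1
  L7←L5: walk L5→L4→L2 to L1
  L7←L6: walk L6→L3 to L1
  L8←L6: walk L6→L3 to L1
  L8←L7: walk L7 to L1
  L9←L7: walk L7 to L1
  L9←L8: walk L8 to L1
  L0: DF=∅
  L1: DF=∅
  L2: DF={L7}
  L3: DF={L3,L7,L8}
  L4: DF={L7}
  L5: DF={L7}
  L6: DF={L3,L7,L8}
  L7: DF={L8,L9}
  L8: DF={L9}
  L9: DF=∅

DF(L6) = ["L3", "L7", "L8"]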